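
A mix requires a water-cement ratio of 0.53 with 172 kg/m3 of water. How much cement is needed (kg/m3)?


Cement = water / (w/c)
= 172 / 0.53
= 324.5 kg/m3

324.5


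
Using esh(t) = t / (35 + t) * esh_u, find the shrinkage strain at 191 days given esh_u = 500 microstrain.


esh(191) = 191 / (35 + 191) * 500
= 191 / 226 * 500
= 422.6 microstrain

422.6


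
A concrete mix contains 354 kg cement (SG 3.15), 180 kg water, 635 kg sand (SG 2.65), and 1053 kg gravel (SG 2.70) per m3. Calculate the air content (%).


Vol cement = 354 / (3.15 * 1000) = 0.112381 m3
Vol water = 180 / 1000 = 0.18 m3
Vol sand = 635 / (2.65 * 1000) = 0.239623 m3
Vol gravel = 1053 / (2.70 * 1000) = 0.39 m3
Total solid + water volume = 0.922004 m3
Air = (1 - 0.922004) * 100 = 7.8%

7.8


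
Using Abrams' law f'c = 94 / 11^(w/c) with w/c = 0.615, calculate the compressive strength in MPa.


f'c = 94 / 11^0.615
= 94 / 4.37
= 21.51 MPa

21.51


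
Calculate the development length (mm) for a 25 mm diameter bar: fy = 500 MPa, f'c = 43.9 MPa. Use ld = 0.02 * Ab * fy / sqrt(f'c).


Ab = pi * 25^2 / 4 = 490.874 mm2
ld = 0.02 * 490.874 * 500 / sqrt(43.9)
= 740.9 mm

740.9


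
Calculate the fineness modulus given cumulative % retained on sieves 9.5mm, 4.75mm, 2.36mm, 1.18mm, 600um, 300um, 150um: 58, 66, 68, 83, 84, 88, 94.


FM = sum(cumulative % retained) / 100
= 541 / 100
= 5.41

5.41


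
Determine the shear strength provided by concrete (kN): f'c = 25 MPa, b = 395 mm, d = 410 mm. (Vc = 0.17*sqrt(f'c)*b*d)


Vc = 0.17 * sqrt(25) * 395 * 410 / 1000
= 137.66 kN

137.66


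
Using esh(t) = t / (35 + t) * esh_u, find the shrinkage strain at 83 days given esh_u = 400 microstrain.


esh(83) = 83 / (35 + 83) * 400
= 83 / 118 * 400
= 281.4 microstrain

281.4


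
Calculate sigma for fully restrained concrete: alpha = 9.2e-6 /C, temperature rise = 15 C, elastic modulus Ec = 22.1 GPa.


sigma = alpha * dT * Ec
= 9.2e-6 * 15 * 22.1 * 1000
= 3.05 MPa

3.05


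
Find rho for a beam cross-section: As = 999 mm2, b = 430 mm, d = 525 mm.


rho = As / (b * d)
= 999 / (430 * 525)
= 0.0044

0.0044


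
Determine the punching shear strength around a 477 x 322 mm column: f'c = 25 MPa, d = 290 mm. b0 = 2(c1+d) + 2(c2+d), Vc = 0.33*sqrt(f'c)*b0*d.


b0 = 2*(477 + 290) + 2*(322 + 290) = 2758 mm
Vc = 0.33 * sqrt(25) * 2758 * 290 / 1000
= 1319.7 kN

1319.7


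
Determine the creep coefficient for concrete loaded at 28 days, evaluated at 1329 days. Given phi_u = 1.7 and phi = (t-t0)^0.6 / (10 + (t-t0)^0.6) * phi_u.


dt = 1329 - 28 = 1301
phi = 1301^0.6 / (10 + 1301^0.6) * 1.7
= 1.497

1.497


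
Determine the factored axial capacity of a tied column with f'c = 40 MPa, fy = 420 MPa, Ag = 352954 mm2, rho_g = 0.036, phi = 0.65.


Ast = rho * Ag = 0.036 * 352954 = 12706.344 mm2
phi*Pn = 0.65 * 0.80 * (0.85 * 40 * (352954 - 12706.344) + 420 * 12706.344) / 1000
= 8790.64 kN

8790.64


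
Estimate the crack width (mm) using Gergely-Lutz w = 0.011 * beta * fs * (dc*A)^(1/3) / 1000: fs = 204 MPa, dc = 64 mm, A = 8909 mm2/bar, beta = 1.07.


w = 0.011 * beta * fs * (dc * A)^(1/3) / 1000
= 0.011 * 1.07 * 204 * (64 * 8909)^(1/3) / 1000
= 0.199 mm

0.199


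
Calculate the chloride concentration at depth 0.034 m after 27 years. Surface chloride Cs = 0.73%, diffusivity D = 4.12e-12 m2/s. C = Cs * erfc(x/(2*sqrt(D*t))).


t_seconds = 27 * 365.25 * 24 * 3600 = 852055200.0 s
arg = 0.034 / (2 * sqrt(4.12e-12 * 852055200.0))
= 0.2869
erfc(0.2869) = 0.6849
C = 0.73 * 0.6849 = 0.5%

0.5


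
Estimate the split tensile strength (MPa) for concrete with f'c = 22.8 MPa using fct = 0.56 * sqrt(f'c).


fct = 0.56 * sqrt(22.8)
= 0.56 * 4.775
= 2.674 MPa

2.674


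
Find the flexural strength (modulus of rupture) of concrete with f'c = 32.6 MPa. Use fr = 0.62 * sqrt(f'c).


fr = 0.62 * sqrt(32.6)
= 3.54 MPa

3.54


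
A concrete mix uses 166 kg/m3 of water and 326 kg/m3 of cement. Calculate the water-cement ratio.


w/c = water / cement
w/c = 166 / 326 = 0.509

0.509


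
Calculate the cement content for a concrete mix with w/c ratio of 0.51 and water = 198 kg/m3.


Cement = water / (w/c)
= 198 / 0.51
= 388.2 kg/m3

388.2


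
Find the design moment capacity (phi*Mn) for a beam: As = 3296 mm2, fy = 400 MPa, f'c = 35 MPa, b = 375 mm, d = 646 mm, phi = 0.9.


a = As * fy / (0.85 * f'c * b)
= 3296 * 400 / (0.85 * 35 * 375)
= 118.1759 mm
Mn = As * fy * (d - a/2) / 10^6
= 773.7848 kN-m
phi*Mn = 0.9 * 773.7848 = 696.41 kN-m

696.41


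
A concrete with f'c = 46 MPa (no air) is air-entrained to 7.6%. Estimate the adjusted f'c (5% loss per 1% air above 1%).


Strength loss = (7.6 - 1) * 5 = 33.0%
f'c = 46 * (1 - 33.0/100)
= 30.82 MPa

30.82


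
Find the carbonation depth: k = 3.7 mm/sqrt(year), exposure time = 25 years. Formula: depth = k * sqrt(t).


depth = k * sqrt(t)
= 3.7 * sqrt(25)
= 18.5 mm

18.5


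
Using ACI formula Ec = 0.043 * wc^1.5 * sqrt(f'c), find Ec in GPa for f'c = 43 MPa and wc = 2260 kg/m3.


Ec = 0.043 * 2260^1.5 * sqrt(43) / 1000
= 30.29 GPa

30.29


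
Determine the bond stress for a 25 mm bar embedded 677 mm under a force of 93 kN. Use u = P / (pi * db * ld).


u = P / (pi * db * ld)
= 93 * 1000 / (pi * 25 * 677)
= 1.749 MPa

1.749


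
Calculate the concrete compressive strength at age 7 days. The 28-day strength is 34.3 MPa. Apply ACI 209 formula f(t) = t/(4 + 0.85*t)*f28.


f(7) = 7 / (4 + 0.85 * 7) * 34.3
= 7 / 9.95 * 34.3
= 24.13 MPa

24.13


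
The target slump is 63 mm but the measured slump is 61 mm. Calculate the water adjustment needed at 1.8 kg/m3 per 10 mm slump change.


Difference = 63 - 61 = 2 mm
Water adjustment = 2 * 1.8 / 10 = 0.4 kg/m3

0.4


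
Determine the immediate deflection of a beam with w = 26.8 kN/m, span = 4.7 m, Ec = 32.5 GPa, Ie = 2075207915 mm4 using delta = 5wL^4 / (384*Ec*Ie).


Convert: L = 4.7 m = 4700 mm, Ec = 32.5 GPa = 32500 MPa
delta = 5 * 26.8 * 4700^4 / (384 * 32500 * 2075207915)
= 2.52 mm

2.52


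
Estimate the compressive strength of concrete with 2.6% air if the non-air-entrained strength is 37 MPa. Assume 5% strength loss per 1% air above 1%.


Strength loss = (2.6 - 1) * 5 = 8.0%
f'c = 37 * (1 - 8.0/100)
= 34.04 MPa

34.04


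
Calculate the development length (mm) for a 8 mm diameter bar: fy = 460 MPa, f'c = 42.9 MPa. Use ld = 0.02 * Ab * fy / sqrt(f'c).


Ab = pi * 8^2 / 4 = 50.265 mm2
ld = 0.02 * 50.265 * 460 / sqrt(42.9)
= 70.6 mm

70.6


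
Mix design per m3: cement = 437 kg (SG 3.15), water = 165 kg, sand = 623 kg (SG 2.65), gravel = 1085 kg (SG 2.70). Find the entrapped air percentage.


Vol cement = 437 / (3.15 * 1000) = 0.13873 m3
Vol water = 165 / 1000 = 0.165 m3
Vol sand = 623 / (2.65 * 1000) = 0.235094 m3
Vol gravel = 1085 / (2.70 * 1000) = 0.401852 m3
Total solid + water volume = 0.940676 m3
Air = (1 - 0.940676) * 100 = 5.93%

5.93


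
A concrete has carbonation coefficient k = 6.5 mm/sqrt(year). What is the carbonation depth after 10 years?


depth = k * sqrt(t)
= 6.5 * sqrt(10)
= 20.55 mm

20.55


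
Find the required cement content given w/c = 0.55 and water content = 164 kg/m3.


Cement = water / (w/c)
= 164 / 0.55
= 298.2 kg/m3

298.2


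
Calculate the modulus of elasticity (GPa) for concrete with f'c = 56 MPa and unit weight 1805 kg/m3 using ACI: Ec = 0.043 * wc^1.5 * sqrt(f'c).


Ec = 0.043 * 1805^1.5 * sqrt(56) / 1000
= 24.68 GPa

24.68


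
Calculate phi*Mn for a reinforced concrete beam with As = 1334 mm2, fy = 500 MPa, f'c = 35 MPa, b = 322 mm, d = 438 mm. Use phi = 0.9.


a = As * fy / (0.85 * f'c * b)
= 1334 * 500 / (0.85 * 35 * 322)
= 69.6279 mm
Mn = As * fy * (d - a/2) / 10^6
= 268.9251 kN-m
phi*Mn = 0.9 * 268.9251 = 242.03 kN-m

242.03


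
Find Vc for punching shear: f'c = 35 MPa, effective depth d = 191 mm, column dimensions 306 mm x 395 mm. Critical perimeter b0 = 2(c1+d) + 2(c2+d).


b0 = 2*(306 + 191) + 2*(395 + 191) = 2166 mm
Vc = 0.33 * sqrt(35) * 2166 * 191 / 1000
= 807.68 kN

807.68


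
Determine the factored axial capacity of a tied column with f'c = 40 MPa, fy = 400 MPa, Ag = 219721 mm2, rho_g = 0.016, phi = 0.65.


Ast = rho * Ag = 0.016 * 219721 = 3515.536 mm2
phi*Pn = 0.65 * 0.80 * (0.85 * 40 * (219721 - 3515.536) + 400 * 3515.536) / 1000
= 4553.74 kN

4553.74


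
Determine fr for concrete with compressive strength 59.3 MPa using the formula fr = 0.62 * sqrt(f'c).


fr = 0.62 * sqrt(59.3)
= 4.774 MPa

4.774


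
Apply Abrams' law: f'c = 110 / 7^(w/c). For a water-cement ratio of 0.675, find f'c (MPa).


f'c = 110 / 7^0.675
= 110 / 3.719
= 29.58 MPa

29.58


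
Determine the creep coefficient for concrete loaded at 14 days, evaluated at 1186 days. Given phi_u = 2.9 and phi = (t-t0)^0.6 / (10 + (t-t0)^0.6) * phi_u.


dt = 1186 - 14 = 1172
phi = 1172^0.6 / (10 + 1172^0.6) * 2.9
= 2.535

2.535


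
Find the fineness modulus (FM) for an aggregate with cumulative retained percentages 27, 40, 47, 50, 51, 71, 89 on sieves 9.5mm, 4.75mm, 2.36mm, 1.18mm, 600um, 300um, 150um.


FM = sum(cumulative % retained) / 100
= 375 / 100
= 3.75

3.75


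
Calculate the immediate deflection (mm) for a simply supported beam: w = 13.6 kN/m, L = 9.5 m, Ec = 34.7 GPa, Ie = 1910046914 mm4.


Convert: L = 9.5 m = 9500 mm, Ec = 34.7 GPa = 34700 MPa
delta = 5 * 13.6 * 9500^4 / (384 * 34700 * 1910046914)
= 21.76 mm

21.76


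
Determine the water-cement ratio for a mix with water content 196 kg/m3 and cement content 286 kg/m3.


w/c = water / cement
w/c = 196 / 286 = 0.685

0.685


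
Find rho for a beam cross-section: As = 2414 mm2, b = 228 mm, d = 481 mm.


rho = As / (b * d)
= 2414 / (228 * 481)
= 0.022

0.022


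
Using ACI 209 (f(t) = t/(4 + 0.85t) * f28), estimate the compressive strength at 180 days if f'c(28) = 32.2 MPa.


f(180) = 180 / (4 + 0.85 * 180) * 32.2
= 180 / 157.0 * 32.2
= 36.92 MPa

36.92


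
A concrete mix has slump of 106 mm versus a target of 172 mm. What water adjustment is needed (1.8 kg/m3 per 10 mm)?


Difference = 172 - 106 = 66 mm
Water adjustment = 66 * 1.8 / 10 = 11.9 kg/m3

11.9


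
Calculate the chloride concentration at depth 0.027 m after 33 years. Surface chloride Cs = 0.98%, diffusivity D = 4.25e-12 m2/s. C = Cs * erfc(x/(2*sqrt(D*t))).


t_seconds = 33 * 365.25 * 24 * 3600 = 1041400800.0 s
arg = 0.027 / (2 * sqrt(4.25e-12 * 1041400800.0))
= 0.2029
erfc(0.2029) = 0.7741
C = 0.98 * 0.7741 = 0.7586%

0.7586


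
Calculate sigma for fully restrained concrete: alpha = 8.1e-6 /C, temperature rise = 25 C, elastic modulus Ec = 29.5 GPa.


sigma = alpha * dT * Ec
= 8.1e-6 * 25 * 29.5 * 1000
= 5.974 MPa

5.974


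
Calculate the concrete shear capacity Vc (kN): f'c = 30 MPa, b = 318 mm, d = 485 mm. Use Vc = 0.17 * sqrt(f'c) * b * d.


Vc = 0.17 * sqrt(30) * 318 * 485 / 1000
= 143.61 kN

143.61


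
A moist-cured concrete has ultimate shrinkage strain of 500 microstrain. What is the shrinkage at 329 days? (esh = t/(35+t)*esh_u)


esh(329) = 329 / (35 + 329) * 500
= 329 / 364 * 500
= 451.9 microstrain

451.9


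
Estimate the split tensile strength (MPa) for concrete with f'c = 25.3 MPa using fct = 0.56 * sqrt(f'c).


fct = 0.56 * sqrt(25.3)
= 0.56 * 5.03
= 2.817 MPa

2.817


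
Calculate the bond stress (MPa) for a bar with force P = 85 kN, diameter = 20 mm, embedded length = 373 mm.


u = P / (pi * db * ld)
= 85 * 1000 / (pi * 20 * 373)
= 3.627 MPa

3.627


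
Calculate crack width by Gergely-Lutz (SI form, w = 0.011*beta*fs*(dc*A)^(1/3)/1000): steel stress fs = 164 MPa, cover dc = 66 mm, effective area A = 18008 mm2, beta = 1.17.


w = 0.011 * beta * fs * (dc * A)^(1/3) / 1000
= 0.011 * 1.17 * 164 * (66 * 18008)^(1/3) / 1000
= 0.224 mm

0.224


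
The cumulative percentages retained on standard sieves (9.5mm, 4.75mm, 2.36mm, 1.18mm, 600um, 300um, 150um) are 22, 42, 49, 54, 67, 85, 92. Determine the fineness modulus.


FM = sum(cumulative % retained) / 100
= 411 / 100
= 4.11

4.11


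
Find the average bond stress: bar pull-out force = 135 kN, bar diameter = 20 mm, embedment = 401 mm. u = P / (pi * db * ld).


u = P / (pi * db * ld)
= 135 * 1000 / (pi * 20 * 401)
= 5.358 MPa

5.358


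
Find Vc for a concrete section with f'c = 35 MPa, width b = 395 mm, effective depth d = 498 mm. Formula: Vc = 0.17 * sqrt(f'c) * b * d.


Vc = 0.17 * sqrt(35) * 395 * 498 / 1000
= 197.84 kN

197.84


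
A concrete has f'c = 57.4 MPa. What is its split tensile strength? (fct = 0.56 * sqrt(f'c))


fct = 0.56 * sqrt(57.4)
= 0.56 * 7.576
= 4.243 MPa

4.243


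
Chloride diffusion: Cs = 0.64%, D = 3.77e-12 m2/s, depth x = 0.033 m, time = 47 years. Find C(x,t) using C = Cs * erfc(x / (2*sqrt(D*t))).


t_seconds = 47 * 365.25 * 24 * 3600 = 1483207200.0 s
arg = 0.033 / (2 * sqrt(3.77e-12 * 1483207200.0))
= 0.2207
erfc(0.2207) = 0.755
C = 0.64 * 0.755 = 0.4832%

0.4832


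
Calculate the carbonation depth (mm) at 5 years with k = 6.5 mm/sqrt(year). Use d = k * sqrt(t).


depth = k * sqrt(t)
= 6.5 * sqrt(5)
= 14.53 mm

14.53


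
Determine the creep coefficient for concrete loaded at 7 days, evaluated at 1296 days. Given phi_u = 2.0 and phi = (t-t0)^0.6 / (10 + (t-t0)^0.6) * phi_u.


dt = 1296 - 7 = 1289
phi = 1289^0.6 / (10 + 1289^0.6) * 2.0
= 1.76

1.76


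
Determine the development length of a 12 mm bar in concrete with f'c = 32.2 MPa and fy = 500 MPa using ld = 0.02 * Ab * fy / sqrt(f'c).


Ab = pi * 12^2 / 4 = 113.097 mm2
ld = 0.02 * 113.097 * 500 / sqrt(32.2)
= 199.3 mm

199.3


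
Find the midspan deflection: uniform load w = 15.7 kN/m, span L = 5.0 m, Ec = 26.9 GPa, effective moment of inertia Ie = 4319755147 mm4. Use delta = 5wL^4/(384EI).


Convert: L = 5.0 m = 5000 mm, Ec = 26.9 GPa = 26900 MPa
delta = 5 * 15.7 * 5000^4 / (384 * 26900 * 4319755147)
= 1.1 mm

1.1


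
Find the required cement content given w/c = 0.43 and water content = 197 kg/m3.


Cement = water / (w/c)
= 197 / 0.43
= 458.1 kg/m3

458.1


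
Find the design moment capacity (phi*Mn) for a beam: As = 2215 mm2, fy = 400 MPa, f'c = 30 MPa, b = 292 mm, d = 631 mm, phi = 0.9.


a = As * fy / (0.85 * f'c * b)
= 2215 * 400 / (0.85 * 30 * 292)
= 118.9901 mm
Mn = As * fy * (d - a/2) / 10^6
= 506.3534 kN-m
phi*Mn = 0.9 * 506.3534 = 455.72 kN-m

455.72


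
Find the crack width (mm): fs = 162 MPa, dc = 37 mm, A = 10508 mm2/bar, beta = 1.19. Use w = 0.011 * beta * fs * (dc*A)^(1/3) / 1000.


w = 0.011 * beta * fs * (dc * A)^(1/3) / 1000
= 0.011 * 1.19 * 162 * (37 * 10508)^(1/3) / 1000
= 0.155 mm

0.155


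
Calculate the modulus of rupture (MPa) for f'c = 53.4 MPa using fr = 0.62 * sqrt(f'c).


fr = 0.62 * sqrt(53.4)
= 4.531 MPa

4.531


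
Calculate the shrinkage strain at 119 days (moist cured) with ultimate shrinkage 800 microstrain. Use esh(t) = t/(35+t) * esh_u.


esh(119) = 119 / (35 + 119) * 800
= 119 / 154 * 800
= 618.2 microstrain

618.2


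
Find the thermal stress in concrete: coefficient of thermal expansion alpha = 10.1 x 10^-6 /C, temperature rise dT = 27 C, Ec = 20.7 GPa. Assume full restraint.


sigma = alpha * dT * Ec
= 10.1e-6 * 27 * 20.7 * 1000
= 5.645 MPa

5.645


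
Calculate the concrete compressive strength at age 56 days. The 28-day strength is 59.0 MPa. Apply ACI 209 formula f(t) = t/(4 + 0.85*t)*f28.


f(56) = 56 / (4 + 0.85 * 56) * 59.0
= 56 / 51.6 * 59.0
= 64.03 MPa

64.03


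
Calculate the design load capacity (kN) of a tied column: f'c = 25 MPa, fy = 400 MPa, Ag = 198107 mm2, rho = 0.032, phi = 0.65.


Ast = rho * Ag = 0.032 * 198107 = 6339.424 mm2
phi*Pn = 0.65 * 0.80 * (0.85 * 25 * (198107 - 6339.424) + 400 * 6339.424) / 1000
= 3437.63 kN

3437.63


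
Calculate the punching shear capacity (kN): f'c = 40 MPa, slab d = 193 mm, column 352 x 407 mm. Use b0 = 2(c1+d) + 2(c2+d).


b0 = 2*(352 + 193) + 2*(407 + 193) = 2290 mm
Vc = 0.33 * sqrt(40) * 2290 * 193 / 1000
= 922.44 kN

922.44


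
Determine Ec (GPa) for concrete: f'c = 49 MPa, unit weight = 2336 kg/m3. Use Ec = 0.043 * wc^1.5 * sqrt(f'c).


Ec = 0.043 * 2336^1.5 * sqrt(49) / 1000
= 33.98 GPa

33.98


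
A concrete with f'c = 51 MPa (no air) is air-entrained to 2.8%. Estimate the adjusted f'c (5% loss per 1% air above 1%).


Strength loss = (2.8 - 1) * 5 = 9.0%
f'c = 51 * (1 - 9.0/100)
= 46.41 MPa

46.41


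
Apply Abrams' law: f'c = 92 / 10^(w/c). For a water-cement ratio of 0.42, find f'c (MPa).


f'c = 92 / 10^0.42
= 92 / 2.63
= 34.98 MPa

34.98


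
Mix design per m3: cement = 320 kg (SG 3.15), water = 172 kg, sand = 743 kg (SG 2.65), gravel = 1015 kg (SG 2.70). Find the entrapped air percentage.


Vol cement = 320 / (3.15 * 1000) = 0.101587 m3
Vol water = 172 / 1000 = 0.172 m3
Vol sand = 743 / (2.65 * 1000) = 0.280377 m3
Vol gravel = 1015 / (2.70 * 1000) = 0.375926 m3
Total solid + water volume = 0.929891 m3
Air = (1 - 0.929891) * 100 = 7.01%

7.01


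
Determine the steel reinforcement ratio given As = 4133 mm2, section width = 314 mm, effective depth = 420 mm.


rho = As / (b * d)
= 4133 / (314 * 420)
= 0.0313

0.0313


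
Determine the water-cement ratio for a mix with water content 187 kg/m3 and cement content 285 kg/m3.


w/c = water / cement
w/c = 187 / 285 = 0.656

0.656


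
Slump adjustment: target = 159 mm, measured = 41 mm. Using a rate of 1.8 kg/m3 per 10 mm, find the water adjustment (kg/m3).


Difference = 159 - 41 = 118 mm
Water adjustment = 118 * 1.8 / 10 = 21.2 kg/m3

21.2


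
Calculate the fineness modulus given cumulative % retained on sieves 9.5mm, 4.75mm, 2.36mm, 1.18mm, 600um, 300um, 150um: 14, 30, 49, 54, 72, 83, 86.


FM = sum(cumulative % retained) / 100
= 388 / 100
= 3.88

3.88


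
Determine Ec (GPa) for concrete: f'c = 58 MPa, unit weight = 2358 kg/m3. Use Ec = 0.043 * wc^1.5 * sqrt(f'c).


Ec = 0.043 * 2358^1.5 * sqrt(58) / 1000
= 37.5 GPa

37.5


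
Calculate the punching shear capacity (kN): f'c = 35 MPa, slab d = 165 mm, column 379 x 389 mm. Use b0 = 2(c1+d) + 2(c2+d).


b0 = 2*(379 + 165) + 2*(389 + 165) = 2196 mm
Vc = 0.33 * sqrt(35) * 2196 * 165 / 1000
= 707.4 kN

707.4


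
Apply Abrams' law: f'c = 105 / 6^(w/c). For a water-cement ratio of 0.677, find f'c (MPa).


f'c = 105 / 6^0.677
= 105 / 3.364
= 31.22 MPa

31.22


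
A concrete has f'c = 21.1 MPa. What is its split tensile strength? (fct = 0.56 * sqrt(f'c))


fct = 0.56 * sqrt(21.1)
= 0.56 * 4.593
= 2.572 MPa

2.572


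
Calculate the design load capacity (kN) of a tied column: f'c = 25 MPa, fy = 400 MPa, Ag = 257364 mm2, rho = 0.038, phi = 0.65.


Ast = rho * Ag = 0.038 * 257364 = 9779.832 mm2
phi*Pn = 0.65 * 0.80 * (0.85 * 25 * (257364 - 9779.832) + 400 * 9779.832) / 1000
= 4770.01 kN

4770.01


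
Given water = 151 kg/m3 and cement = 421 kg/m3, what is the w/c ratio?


w/c = water / cement
w/c = 151 / 421 = 0.359

0.359


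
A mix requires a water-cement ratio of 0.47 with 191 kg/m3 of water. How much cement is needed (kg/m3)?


Cement = water / (w/c)
= 191 / 0.47
= 406.4 kg/m3

406.4


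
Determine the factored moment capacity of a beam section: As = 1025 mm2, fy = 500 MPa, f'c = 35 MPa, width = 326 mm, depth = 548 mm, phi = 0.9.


a = As * fy / (0.85 * f'c * b)
= 1025 * 500 / (0.85 * 35 * 326)
= 52.8432 mm
Mn = As * fy * (d - a/2) / 10^6
= 267.3089 kN-m
phi*Mn = 0.9 * 267.3089 = 240.58 kN-m

240.58


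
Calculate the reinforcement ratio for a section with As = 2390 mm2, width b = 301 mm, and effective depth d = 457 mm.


rho = As / (b * d)
= 2390 / (301 * 457)
= 0.0174

0.0174


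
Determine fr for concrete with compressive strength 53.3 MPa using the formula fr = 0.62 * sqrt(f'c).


fr = 0.62 * sqrt(53.3)
= 4.526 MPa

4.526


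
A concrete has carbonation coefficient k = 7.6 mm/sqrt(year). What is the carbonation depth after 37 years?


depth = k * sqrt(t)
= 7.6 * sqrt(37)
= 46.23 mm

46.23


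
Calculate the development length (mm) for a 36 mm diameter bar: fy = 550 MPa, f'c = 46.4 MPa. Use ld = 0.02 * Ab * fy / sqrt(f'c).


Ab = pi * 36^2 / 4 = 1017.876 mm2
ld = 0.02 * 1017.876 * 550 / sqrt(46.4)
= 1643.7 mm

1643.7


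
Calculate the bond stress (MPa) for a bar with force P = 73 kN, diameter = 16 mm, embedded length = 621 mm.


u = P / (pi * db * ld)
= 73 * 1000 / (pi * 16 * 621)
= 2.339 MPa

2.339


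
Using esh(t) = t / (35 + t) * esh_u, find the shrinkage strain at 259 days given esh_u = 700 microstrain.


esh(259) = 259 / (35 + 259) * 700
= 259 / 294 * 700
= 616.7 microstrain

616.7


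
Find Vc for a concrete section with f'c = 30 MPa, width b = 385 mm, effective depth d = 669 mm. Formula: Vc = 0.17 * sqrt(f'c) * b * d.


Vc = 0.17 * sqrt(30) * 385 * 669 / 1000
= 239.83 kN

239.83


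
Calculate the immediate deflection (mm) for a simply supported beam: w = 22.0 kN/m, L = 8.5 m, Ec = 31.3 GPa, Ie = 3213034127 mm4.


Convert: L = 8.5 m = 8500 mm, Ec = 31.3 GPa = 31300 MPa
delta = 5 * 22.0 * 8500^4 / (384 * 31300 * 3213034127)
= 14.87 mm

14.87


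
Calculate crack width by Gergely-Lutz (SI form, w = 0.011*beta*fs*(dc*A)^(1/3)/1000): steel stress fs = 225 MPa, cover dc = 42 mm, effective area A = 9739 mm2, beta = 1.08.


w = 0.011 * beta * fs * (dc * A)^(1/3) / 1000
= 0.011 * 1.08 * 225 * (42 * 9739)^(1/3) / 1000
= 0.198 mm

0.198


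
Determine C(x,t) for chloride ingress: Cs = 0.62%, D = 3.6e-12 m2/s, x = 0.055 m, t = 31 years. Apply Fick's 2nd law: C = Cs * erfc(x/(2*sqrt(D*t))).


t_seconds = 31 * 365.25 * 24 * 3600 = 978285600.0 s
arg = 0.055 / (2 * sqrt(3.6e-12 * 978285600.0))
= 0.4634
erfc(0.4634) = 0.5123
C = 0.62 * 0.5123 = 0.3176%

0.3176


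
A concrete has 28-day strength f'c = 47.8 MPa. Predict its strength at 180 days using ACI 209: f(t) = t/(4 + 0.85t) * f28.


f(180) = 180 / (4 + 0.85 * 180) * 47.8
= 180 / 157.0 * 47.8
= 54.8 MPa

54.8


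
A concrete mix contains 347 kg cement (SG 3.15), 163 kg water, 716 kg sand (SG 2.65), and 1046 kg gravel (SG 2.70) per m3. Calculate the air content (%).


Vol cement = 347 / (3.15 * 1000) = 0.110159 m3
Vol water = 163 / 1000 = 0.163 m3
Vol sand = 716 / (2.65 * 1000) = 0.270189 m3
Vol gravel = 1046 / (2.70 * 1000) = 0.387407 m3
Total solid + water volume = 0.930755 m3
Air = (1 - 0.930755) * 100 = 6.92%

6.92


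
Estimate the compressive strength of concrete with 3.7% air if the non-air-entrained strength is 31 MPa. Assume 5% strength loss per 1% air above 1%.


Strength loss = (3.7 - 1) * 5 = 13.5%
f'c = 31 * (1 - 13.5/100)
= 26.82 MPa

26.82


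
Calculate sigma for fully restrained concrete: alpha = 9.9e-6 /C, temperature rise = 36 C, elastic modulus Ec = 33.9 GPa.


sigma = alpha * dT * Ec
= 9.9e-6 * 36 * 33.9 * 1000
= 12.082 MPa

12.082


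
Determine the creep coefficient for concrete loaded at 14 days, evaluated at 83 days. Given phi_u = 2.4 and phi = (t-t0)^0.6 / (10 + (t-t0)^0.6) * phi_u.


dt = 83 - 14 = 69
phi = 69^0.6 / (10 + 69^0.6) * 2.4
= 1.342

1.342


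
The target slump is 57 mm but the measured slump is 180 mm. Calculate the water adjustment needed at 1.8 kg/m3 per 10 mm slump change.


Difference = 57 - 180 = -123 mm
Water adjustment = -123 * 1.8 / 10 = -22.1 kg/m3

-22.1


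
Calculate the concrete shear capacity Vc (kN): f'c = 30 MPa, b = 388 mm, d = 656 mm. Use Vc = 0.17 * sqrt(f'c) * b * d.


Vc = 0.17 * sqrt(30) * 388 * 656 / 1000
= 237.0 kN

237.0


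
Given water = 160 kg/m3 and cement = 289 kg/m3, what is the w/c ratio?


w/c = water / cement
w/c = 160 / 289 = 0.554

0.554


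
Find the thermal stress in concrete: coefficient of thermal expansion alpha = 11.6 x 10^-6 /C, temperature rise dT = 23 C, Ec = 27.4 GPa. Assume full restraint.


sigma = alpha * dT * Ec
= 11.6e-6 * 23 * 27.4 * 1000
= 7.31 MPa

7.31


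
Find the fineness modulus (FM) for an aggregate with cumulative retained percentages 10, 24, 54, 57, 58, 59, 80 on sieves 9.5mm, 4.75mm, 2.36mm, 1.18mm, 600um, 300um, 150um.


FM = sum(cumulative % retained) / 100
= 342 / 100
= 3.42

3.42


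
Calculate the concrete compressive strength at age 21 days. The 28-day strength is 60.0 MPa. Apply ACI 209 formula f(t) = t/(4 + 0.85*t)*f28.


f(21) = 21 / (4 + 0.85 * 21) * 60.0
= 21 / 21.85 * 60.0
= 57.67 MPa

57.67


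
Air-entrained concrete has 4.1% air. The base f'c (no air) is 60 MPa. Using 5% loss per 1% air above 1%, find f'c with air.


Strength loss = (4.1 - 1) * 5 = 15.5%
f'c = 60 * (1 - 15.5/100)
= 50.7 MPa

50.7


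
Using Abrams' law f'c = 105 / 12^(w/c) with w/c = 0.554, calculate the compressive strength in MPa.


f'c = 105 / 12^0.554
= 105 / 3.962
= 26.5 MPa

26.5


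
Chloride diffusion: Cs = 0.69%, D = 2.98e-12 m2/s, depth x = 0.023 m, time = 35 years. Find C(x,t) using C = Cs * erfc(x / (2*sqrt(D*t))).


t_seconds = 35 * 365.25 * 24 * 3600 = 1104516000.0 s
arg = 0.023 / (2 * sqrt(2.98e-12 * 1104516000.0))
= 0.2004
erfc(0.2004) = 0.7768
C = 0.69 * 0.7768 = 0.536%

0.536


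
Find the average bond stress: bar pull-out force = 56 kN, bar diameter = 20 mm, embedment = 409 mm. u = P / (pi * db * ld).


u = P / (pi * db * ld)
= 56 * 1000 / (pi * 20 * 409)
= 2.179 MPa

2.179


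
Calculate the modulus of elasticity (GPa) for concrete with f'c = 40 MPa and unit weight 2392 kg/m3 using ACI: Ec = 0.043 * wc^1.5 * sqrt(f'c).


Ec = 0.043 * 2392^1.5 * sqrt(40) / 1000
= 31.82 GPa

31.82


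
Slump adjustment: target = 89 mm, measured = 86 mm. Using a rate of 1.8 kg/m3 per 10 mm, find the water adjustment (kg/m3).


Difference = 89 - 86 = 3 mm
Water adjustment = 3 * 1.8 / 10 = 0.5 kg/m3

0.5


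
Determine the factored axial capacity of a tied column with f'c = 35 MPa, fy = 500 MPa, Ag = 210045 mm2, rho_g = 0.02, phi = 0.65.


Ast = rho * Ag = 0.02 * 210045 = 4200.9 mm2
phi*Pn = 0.65 * 0.80 * (0.85 * 35 * (210045 - 4200.9) + 500 * 4200.9) / 1000
= 4276.64 kN

4276.64


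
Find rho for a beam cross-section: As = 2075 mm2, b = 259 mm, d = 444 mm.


rho = As / (b * d)
= 2075 / (259 * 444)
= 0.018

0.018


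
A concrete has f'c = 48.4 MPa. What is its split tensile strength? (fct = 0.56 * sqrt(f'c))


fct = 0.56 * sqrt(48.4)
= 0.56 * 6.957
= 3.896 MPa

3.896


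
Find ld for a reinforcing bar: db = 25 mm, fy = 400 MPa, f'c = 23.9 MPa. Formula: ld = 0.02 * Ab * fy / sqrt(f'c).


Ab = pi * 25^2 / 4 = 490.874 mm2
ld = 0.02 * 490.874 * 400 / sqrt(23.9)
= 803.3 mm

803.3


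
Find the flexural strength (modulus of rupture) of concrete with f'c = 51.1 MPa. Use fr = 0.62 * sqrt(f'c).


fr = 0.62 * sqrt(51.1)
= 4.432 MPa

4.432


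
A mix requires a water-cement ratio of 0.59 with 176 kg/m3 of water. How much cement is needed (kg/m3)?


Cement = water / (w/c)
= 176 / 0.59
= 298.3 kg/m3

298.3


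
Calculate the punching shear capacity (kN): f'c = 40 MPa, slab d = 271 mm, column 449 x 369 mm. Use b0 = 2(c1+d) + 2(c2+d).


b0 = 2*(449 + 271) + 2*(369 + 271) = 2720 mm
Vc = 0.33 * sqrt(40) * 2720 * 271 / 1000
= 1538.45 kN

1538.45


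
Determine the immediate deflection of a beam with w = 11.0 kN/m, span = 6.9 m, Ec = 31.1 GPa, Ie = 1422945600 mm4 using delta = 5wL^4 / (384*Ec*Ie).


Convert: L = 6.9 m = 6900 mm, Ec = 31.1 GPa = 31100 MPa
delta = 5 * 11.0 * 6900^4 / (384 * 31100 * 1422945600)
= 7.34 mm

7.34


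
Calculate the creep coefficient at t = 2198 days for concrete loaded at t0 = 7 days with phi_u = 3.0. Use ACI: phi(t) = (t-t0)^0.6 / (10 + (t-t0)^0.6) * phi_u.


dt = 2198 - 7 = 2191
phi = 2191^0.6 / (10 + 2191^0.6) * 3.0
= 2.73

2.73


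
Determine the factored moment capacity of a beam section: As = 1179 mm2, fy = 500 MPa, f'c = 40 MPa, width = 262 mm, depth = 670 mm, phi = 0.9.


a = As * fy / (0.85 * f'c * b)
= 1179 * 500 / (0.85 * 40 * 262)
= 66.1765 mm
Mn = As * fy * (d - a/2) / 10^6
= 375.4595 kN-m
phi*Mn = 0.9 * 375.4595 = 337.91 kN-m

337.91


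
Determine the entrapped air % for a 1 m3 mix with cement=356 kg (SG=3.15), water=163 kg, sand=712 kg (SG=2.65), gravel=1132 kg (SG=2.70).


Vol cement = 356 / (3.15 * 1000) = 0.113016 m3
Vol water = 163 / 1000 = 0.163 m3
Vol sand = 712 / (2.65 * 1000) = 0.268679 m3
Vol gravel = 1132 / (2.70 * 1000) = 0.419259 m3
Total solid + water volume = 0.963954 m3
Air = (1 - 0.963954) * 100 = 3.6%

3.6


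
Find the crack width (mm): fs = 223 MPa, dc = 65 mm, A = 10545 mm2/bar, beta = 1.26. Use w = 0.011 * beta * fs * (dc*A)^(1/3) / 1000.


w = 0.011 * beta * fs * (dc * A)^(1/3) / 1000
= 0.011 * 1.26 * 223 * (65 * 10545)^(1/3) / 1000
= 0.273 mm

0.273


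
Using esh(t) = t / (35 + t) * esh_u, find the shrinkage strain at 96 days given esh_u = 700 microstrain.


esh(96) = 96 / (35 + 96) * 700
= 96 / 131 * 700
= 513.0 microstrain

513.0


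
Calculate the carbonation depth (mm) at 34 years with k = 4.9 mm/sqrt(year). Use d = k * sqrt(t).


depth = k * sqrt(t)
= 4.9 * sqrt(34)
= 28.57 mm

28.57


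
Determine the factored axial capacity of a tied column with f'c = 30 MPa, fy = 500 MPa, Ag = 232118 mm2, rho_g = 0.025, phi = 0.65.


Ast = rho * Ag = 0.025 * 232118 = 5802.95 mm2
phi*Pn = 0.65 * 0.80 * (0.85 * 30 * (232118 - 5802.95) + 500 * 5802.95) / 1000
= 4509.7 kN

4509.7


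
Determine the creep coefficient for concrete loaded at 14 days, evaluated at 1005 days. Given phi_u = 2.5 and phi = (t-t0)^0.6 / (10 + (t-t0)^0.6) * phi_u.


dt = 1005 - 14 = 991
phi = 991^0.6 / (10 + 991^0.6) * 2.5
= 2.156

2.156


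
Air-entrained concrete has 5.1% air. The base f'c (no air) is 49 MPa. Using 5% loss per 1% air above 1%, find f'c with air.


Strength loss = (5.1 - 1) * 5 = 20.5%
f'c = 49 * (1 - 20.5/100)
= 38.96 MPa

38.96


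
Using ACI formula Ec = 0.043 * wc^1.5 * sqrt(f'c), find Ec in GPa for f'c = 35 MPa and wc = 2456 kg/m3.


Ec = 0.043 * 2456^1.5 * sqrt(35) / 1000
= 30.96 GPa

30.96


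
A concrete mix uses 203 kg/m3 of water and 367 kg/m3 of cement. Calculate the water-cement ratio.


w/c = water / cement
w/c = 203 / 367 = 0.553

0.553


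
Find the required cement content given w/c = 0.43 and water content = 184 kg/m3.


Cement = water / (w/c)
= 184 / 0.43
= 427.9 kg/m3

427.9


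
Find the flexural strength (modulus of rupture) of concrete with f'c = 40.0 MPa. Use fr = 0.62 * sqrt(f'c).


fr = 0.62 * sqrt(40.0)
= 3.921 MPa

3.921


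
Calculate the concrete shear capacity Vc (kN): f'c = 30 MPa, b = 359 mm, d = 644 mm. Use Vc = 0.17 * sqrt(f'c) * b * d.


Vc = 0.17 * sqrt(30) * 359 * 644 / 1000
= 215.27 kN

215.27


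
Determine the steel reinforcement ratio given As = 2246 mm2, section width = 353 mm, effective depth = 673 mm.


rho = As / (b * d)
= 2246 / (353 * 673)
= 0.0095

0.0095


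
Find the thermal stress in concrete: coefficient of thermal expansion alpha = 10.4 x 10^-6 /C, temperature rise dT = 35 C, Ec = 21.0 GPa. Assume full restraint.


sigma = alpha * dT * Ec
= 10.4e-6 * 35 * 21.0 * 1000
= 7.644 MPa

7.644


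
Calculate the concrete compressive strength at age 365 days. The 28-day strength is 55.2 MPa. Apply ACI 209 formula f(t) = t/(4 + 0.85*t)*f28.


f(365) = 365 / (4 + 0.85 * 365) * 55.2
= 365 / 314.25 * 55.2
= 64.11 MPa

64.11


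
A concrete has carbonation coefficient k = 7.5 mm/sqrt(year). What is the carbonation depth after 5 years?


depth = k * sqrt(t)
= 7.5 * sqrt(5)
= 16.77 mm

16.77


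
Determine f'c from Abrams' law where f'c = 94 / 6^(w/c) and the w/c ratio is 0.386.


f'c = 94 / 6^0.386
= 94 / 1.997
= 47.07 MPa

47.07


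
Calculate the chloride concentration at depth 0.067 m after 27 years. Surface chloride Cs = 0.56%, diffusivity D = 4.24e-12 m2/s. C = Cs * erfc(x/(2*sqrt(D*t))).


t_seconds = 27 * 365.25 * 24 * 3600 = 852055200.0 s
arg = 0.067 / (2 * sqrt(4.24e-12 * 852055200.0))
= 0.5574
erfc(0.5574) = 0.4306
C = 0.56 * 0.4306 = 0.2411%

0.2411


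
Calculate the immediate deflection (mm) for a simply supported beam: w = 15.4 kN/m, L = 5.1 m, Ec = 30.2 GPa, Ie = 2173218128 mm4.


Convert: L = 5.1 m = 5100 mm, Ec = 30.2 GPa = 30200 MPa
delta = 5 * 15.4 * 5100^4 / (384 * 30200 * 2173218128)
= 2.07 mm

2.07


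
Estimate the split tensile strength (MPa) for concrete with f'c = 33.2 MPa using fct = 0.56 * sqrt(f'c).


fct = 0.56 * sqrt(33.2)
= 0.56 * 5.762
= 3.227 MPa

3.227


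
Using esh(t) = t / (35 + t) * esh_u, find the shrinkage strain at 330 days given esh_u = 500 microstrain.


esh(330) = 330 / (35 + 330) * 500
= 330 / 365 * 500
= 452.1 microstrain

452.1


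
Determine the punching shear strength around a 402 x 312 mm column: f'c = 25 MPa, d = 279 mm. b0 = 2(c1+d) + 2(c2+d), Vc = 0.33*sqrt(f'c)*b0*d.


b0 = 2*(402 + 279) + 2*(312 + 279) = 2544 mm
Vc = 0.33 * sqrt(25) * 2544 * 279 / 1000
= 1171.13 kN

1171.13


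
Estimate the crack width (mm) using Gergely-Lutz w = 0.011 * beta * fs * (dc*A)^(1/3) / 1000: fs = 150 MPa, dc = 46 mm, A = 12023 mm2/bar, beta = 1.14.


w = 0.011 * beta * fs * (dc * A)^(1/3) / 1000
= 0.011 * 1.14 * 150 * (46 * 12023)^(1/3) / 1000
= 0.154 mm

0.154


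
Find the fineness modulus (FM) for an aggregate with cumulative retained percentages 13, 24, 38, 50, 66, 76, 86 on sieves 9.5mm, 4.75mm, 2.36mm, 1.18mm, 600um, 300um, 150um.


FM = sum(cumulative % retained) / 100
= 353 / 100
= 3.53

3.53


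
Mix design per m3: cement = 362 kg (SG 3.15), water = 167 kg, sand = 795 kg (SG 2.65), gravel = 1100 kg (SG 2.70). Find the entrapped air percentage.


Vol cement = 362 / (3.15 * 1000) = 0.114921 m3
Vol water = 167 / 1000 = 0.167 m3
Vol sand = 795 / (2.65 * 1000) = 0.3 m3
Vol gravel = 1100 / (2.70 * 1000) = 0.407407 m3
Total solid + water volume = 0.989328 m3
Air = (1 - 0.989328) * 100 = 1.07%

1.07


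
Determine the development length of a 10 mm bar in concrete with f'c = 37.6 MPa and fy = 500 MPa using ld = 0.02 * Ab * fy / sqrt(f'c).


Ab = pi * 10^2 / 4 = 78.54 mm2
ld = 0.02 * 78.54 * 500 / sqrt(37.6)
= 128.1 mm

128.1


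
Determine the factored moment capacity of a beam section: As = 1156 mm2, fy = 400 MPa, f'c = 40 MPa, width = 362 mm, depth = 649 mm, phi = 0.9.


a = As * fy / (0.85 * f'c * b)
= 1156 * 400 / (0.85 * 40 * 362)
= 37.5691 mm
Mn = As * fy * (d - a/2) / 10^6
= 291.4116 kN-m
phi*Mn = 0.9 * 291.4116 = 262.27 kN-m

262.27


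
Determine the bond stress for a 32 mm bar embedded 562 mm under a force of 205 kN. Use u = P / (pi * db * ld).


u = P / (pi * db * ld)
= 205 * 1000 / (pi * 32 * 562)
= 3.628 MPa

3.628


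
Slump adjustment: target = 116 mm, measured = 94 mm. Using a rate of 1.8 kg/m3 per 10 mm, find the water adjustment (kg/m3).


Difference = 116 - 94 = 22 mm
Water adjustment = 22 * 1.8 / 10 = 4.0 kg/m3

4.0


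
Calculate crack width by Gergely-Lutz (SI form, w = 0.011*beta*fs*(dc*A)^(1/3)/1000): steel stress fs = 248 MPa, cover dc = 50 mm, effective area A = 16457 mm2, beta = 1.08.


w = 0.011 * beta * fs * (dc * A)^(1/3) / 1000
= 0.011 * 1.08 * 248 * (50 * 16457)^(1/3) / 1000
= 0.276 mm

0.276


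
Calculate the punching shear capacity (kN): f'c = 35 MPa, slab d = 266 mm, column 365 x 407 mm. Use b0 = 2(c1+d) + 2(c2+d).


b0 = 2*(365 + 266) + 2*(407 + 266) = 2608 mm
Vc = 0.33 * sqrt(35) * 2608 * 266 / 1000
= 1354.37 kN

1354.37


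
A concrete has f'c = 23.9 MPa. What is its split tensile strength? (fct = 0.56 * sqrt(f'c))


fct = 0.56 * sqrt(23.9)
= 0.56 * 4.889
= 2.738 MPa

2.738


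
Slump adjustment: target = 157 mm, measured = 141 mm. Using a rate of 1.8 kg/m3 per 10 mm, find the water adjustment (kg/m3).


Difference = 157 - 141 = 16 mm
Water adjustment = 16 * 1.8 / 10 = 2.9 kg/m3

2.9


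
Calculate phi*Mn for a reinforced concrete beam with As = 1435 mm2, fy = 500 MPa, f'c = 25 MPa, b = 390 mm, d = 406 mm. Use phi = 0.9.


a = As * fy / (0.85 * f'c * b)
= 1435 * 500 / (0.85 * 25 * 390)
= 86.5762 mm
Mn = As * fy * (d - a/2) / 10^6
= 260.2458 kN-m
phi*Mn = 0.9 * 260.2458 = 234.22 kN-m

234.22


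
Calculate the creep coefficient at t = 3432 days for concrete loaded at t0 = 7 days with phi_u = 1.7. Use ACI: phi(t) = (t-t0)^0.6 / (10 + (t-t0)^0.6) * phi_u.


dt = 3432 - 7 = 3425
phi = 3425^0.6 / (10 + 3425^0.6) * 1.7
= 1.58

1.58


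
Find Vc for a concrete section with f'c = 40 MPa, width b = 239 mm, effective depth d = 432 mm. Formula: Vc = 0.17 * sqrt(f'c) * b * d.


Vc = 0.17 * sqrt(40) * 239 * 432 / 1000
= 111.01 kN

111.01


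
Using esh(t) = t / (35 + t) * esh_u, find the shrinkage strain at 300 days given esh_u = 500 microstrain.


esh(300) = 300 / (35 + 300) * 500
= 300 / 335 * 500
= 447.8 microstrain

447.8


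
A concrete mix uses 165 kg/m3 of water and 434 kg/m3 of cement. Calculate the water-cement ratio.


w/c = water / cement
w/c = 165 / 434 = 0.38

0.38


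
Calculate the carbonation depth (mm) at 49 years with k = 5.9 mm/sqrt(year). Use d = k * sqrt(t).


depth = k * sqrt(t)
= 5.9 * sqrt(49)
= 41.3 mm

41.3


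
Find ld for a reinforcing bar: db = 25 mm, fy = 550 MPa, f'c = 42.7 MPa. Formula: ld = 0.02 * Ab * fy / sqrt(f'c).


Ab = pi * 25^2 / 4 = 490.874 mm2
ld = 0.02 * 490.874 * 550 / sqrt(42.7)
= 826.3 mm

826.3


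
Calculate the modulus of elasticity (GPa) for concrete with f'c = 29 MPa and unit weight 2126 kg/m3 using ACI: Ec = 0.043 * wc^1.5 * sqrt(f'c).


Ec = 0.043 * 2126^1.5 * sqrt(29) / 1000
= 22.7 GPa

22.7


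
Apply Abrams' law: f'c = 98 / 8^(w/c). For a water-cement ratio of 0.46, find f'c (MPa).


f'c = 98 / 8^0.46
= 98 / 2.603
= 37.65 MPa

37.65


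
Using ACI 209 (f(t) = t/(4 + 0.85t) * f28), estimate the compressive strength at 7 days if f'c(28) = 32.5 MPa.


f(7) = 7 / (4 + 0.85 * 7) * 32.5
= 7 / 9.95 * 32.5
= 22.86 MPa

22.86


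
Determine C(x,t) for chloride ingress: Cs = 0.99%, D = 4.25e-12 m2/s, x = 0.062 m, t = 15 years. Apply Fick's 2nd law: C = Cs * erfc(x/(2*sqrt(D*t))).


t_seconds = 15 * 365.25 * 24 * 3600 = 473364000.0 s
arg = 0.062 / (2 * sqrt(4.25e-12 * 473364000.0))
= 0.6911
erfc(0.6911) = 0.3284
C = 0.99 * 0.3284 = 0.3251%

0.3251


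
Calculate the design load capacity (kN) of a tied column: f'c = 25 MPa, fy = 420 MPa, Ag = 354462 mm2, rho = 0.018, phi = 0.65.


Ast = rho * Ag = 0.018 * 354462 = 6380.316 mm2
phi*Pn = 0.65 * 0.80 * (0.85 * 25 * (354462 - 6380.316) + 420 * 6380.316) / 1000
= 5239.76 kN

5239.76


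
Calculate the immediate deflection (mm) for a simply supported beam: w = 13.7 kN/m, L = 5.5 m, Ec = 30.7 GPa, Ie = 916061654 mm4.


Convert: L = 5.5 m = 5500 mm, Ec = 30.7 GPa = 30700 MPa
delta = 5 * 13.7 * 5500^4 / (384 * 30700 * 916061654)
= 5.8 mm

5.8


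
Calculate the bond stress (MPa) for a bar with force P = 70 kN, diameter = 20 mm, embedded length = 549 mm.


u = P / (pi * db * ld)
= 70 * 1000 / (pi * 20 * 549)
= 2.029 MPa

2.029


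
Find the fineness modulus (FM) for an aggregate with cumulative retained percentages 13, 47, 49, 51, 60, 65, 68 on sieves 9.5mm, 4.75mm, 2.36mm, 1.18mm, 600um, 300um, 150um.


FM = sum(cumulative % retained) / 100
= 353 / 100
= 3.53

3.53


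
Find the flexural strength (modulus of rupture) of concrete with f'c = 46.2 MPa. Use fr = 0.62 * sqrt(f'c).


fr = 0.62 * sqrt(46.2)
= 4.214 MPa

4.214


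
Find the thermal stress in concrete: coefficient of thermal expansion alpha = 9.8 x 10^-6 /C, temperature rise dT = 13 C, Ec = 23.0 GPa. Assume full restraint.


sigma = alpha * dT * Ec
= 9.8e-6 * 13 * 23.0 * 1000
= 2.93 MPa

2.93


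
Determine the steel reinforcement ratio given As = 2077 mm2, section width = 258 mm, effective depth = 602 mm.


rho = As / (b * d)
= 2077 / (258 * 602)
= 0.0134

0.0134


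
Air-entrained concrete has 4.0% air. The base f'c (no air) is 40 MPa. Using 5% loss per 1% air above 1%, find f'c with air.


Strength loss = (4.0 - 1) * 5 = 15.0%
f'c = 40 * (1 - 15.0/100)
= 34.0 MPa

34.0
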